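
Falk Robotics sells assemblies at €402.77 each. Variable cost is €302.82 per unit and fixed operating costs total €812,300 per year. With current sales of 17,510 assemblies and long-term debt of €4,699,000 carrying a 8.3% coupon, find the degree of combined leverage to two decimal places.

3.19

At 17,510 units, contribution = 17,510 × €99.95 = €1,750,124.50.
Operating income = contribution − fixed costs = €1,750,124.50 − €812,300 = €937,824.50. Interest = €390,017.00, so EBIT − I = €547,807.50.
Degree of total leverage = total CM / (EBIT − interest) = €1,750,124.50 / €547,807.50 = 3.1948.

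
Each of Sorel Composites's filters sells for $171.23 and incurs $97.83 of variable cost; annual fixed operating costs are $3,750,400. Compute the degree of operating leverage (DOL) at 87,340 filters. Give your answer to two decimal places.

Total contribution margin = 87,340 × $73.40 = $6,410,756.00.
Operating income = contribution − fixed costs = $6,410,756.00 − $3,750,400 = $2,660,356.00.
DOL = contribution ÷ EBIT = $6,410,756.00 ÷ $2,660,356.00 = 2.4097.

2.41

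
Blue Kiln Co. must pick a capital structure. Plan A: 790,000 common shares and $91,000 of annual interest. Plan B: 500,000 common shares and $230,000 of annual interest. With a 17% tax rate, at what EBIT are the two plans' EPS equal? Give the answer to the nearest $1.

At indifference, (EBIT − 91,000)(1 − t)/790,000 = (EBIT − 230,000)(1 − t)/500,000.
Cancelling (1 − t) and cross-multiplying: 500,000·(EBIT − 91,000) = 790,000·(EBIT − 230,000).
EBIT × (790,000 − 500,000) = 230,000 × 790,000 − 91,000 × 500,000 = 136,200,000,000, so EBIT = 136,200,000,000 ÷ 290,000 = 469,655.17.

$469,655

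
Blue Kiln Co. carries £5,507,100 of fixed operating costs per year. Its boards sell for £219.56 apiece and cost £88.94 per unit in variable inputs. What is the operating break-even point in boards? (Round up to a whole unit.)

42,162 boards

Unit CM = price − variable cost = £219.56 − £88.94 = £130.62.
Break-even Q = £5,507,100 / £130.62 = 42,161.23 → 42,162 boards.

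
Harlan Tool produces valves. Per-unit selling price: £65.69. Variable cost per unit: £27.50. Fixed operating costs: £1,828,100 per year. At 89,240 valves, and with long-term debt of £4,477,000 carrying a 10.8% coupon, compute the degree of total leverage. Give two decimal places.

At 89,240 units, contribution = 89,240 × £38.19 = £3,408,075.60.
Operating income = contribution − fixed costs = £3,408,075.60 − £1,828,100 = £1,579,975.60. Interest = £483,516.00.
DOL = £3,408,075.60 ÷ £1,579,975.60 = 2.1570; DFL = £1,579,975.60 ÷ £1,096,459.60 = 1.4410.
Combined leverage = 2.1570 × 1.4410 = 3.1082.

3.11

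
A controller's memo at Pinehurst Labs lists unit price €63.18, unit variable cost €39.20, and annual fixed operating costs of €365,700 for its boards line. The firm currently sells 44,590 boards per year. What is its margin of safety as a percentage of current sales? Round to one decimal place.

Contribution margin per unit = €63.18 − €39.20 = €23.98. Break-even units = €365,700 ÷ €23.98 = 15,250.21; break-even revenue = 15,250.21 × €63.18 = €963,508.17.
Actual sales revenue = 44,590 × €63.18 = €2,817,196.20.
Margin of safety = (€2,817,196.20 − €963,508.17) ÷ €2,817,196.20 = 65.8%.

65.8%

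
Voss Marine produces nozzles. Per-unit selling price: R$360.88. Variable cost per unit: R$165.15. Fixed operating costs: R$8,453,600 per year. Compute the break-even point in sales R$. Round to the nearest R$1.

CM per unit = R$360.88 − R$165.15 = R$195.73; CM ratio = R$195.73 / R$360.88 = 0.5424.
Break-even revenue = fixed costs × price ÷ CM = R$8,453,600 × R$360.88 ÷ R$195.73 = R$15,586,446.

R$15,586,446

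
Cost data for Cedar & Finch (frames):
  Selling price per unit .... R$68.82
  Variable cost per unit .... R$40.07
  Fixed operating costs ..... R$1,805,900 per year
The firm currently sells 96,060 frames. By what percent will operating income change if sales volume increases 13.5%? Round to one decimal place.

+39.0%

Contribution at this volume is 96,060 × R$28.75 = R$2,761,725.00.
Operating income = contribution − fixed costs = R$2,761,725.00 − R$1,805,900 = R$955,825.00.
DOL = contribution ÷ EBIT = R$2,761,725.00 ÷ R$955,825.00 = 2.8894.
%ΔEBIT = DOL × %ΔSales = 2.8894 × +13.5% = +39.0%.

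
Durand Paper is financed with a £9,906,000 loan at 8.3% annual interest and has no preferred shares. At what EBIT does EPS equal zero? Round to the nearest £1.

£822,198

Annual interest = 8.3% × £9,906,000 = £822,198.00.
With no preferred dividends, EPS = 0 when EBIT exactly covers interest, so the financial break-even EBIT is £822,198.00.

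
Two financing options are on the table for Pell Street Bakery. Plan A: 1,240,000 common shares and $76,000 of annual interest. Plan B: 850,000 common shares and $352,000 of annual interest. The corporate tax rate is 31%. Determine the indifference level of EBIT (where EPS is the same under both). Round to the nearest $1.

$953,538

At indifference, (EBIT − 76,000)(1 − t)/1,240,000 = (EBIT − 352,000)(1 − t)/850,000.
The (1 − t) factor cancels: (EBIT − 76,000) × 850,000 = (EBIT − 352,000) × 1,240,000.
EBIT × (1,240,000 − 850,000) = 352,000 × 1,240,000 − 76,000 × 850,000 = 371,880,000,000, so EBIT = 371,880,000,000 ÷ 390,000 = 953,538.46.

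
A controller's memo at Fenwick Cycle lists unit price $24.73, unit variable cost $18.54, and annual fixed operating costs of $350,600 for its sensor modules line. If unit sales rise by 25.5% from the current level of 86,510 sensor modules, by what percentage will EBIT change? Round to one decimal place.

+73.9%

Contribution at this volume is 86,510 × $6.19 = $535,496.90.
Subtracting fixed costs: EBIT = $535,496.90 − $350,600 = $184,896.90.
DOL = contribution ÷ EBIT = $535,496.90 ÷ $184,896.90 = 2.8962.
%ΔEBIT = DOL × %ΔSales = 2.8962 × +25.5% = +73.9%.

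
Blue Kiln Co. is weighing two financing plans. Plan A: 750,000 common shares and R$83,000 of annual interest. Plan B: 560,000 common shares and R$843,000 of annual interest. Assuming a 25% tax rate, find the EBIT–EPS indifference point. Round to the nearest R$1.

Set EPS_A = EPS_B: (EBIT − R$83,000)(1 − 0.25) ÷ 750,000 = (EBIT − R$843,000)(1 − 0.25) ÷ 560,000.
Cancelling (1 − t) and cross-multiplying: 560,000·(EBIT − 83,000) = 750,000·(EBIT − 843,000).
EBIT × (750,000 − 560,000) = 843,000 × 750,000 − 83,000 × 560,000 = 585,770,000,000, so EBIT = 585,770,000,000 ÷ 190,000 = 3,083,000.00.

R$3,083,000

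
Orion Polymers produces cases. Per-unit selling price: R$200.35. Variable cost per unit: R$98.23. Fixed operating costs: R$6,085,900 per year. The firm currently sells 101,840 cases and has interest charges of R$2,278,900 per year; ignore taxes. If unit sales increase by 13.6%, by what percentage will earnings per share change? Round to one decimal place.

+69.5%

Total contribution margin = 101,840 × R$102.12 = R$10,399,900.80.
Operating income = contribution − fixed costs = R$10,399,900.80 − R$6,085,900 = R$4,314,000.80.
Interest = R$2,278,900.00, so EBIT − I = R$2,035,100.80.
Degree of combined leverage = contribution ÷ (EBIT − I) = R$10,399,900.80 ÷ R$2,035,100.80 = 5.1103.
EPS therefore changes by 5.1103 × (+13.6%) = +69.5%.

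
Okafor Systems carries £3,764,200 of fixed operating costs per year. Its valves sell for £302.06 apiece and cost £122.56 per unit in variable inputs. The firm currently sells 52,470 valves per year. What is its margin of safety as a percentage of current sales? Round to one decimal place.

Contribution margin per unit = £302.06 − £122.56 = £179.50. Break-even units = £3,764,200 ÷ £179.50 = 20,970.47; break-even revenue = 20,970.47 × £302.06 = £6,334,341.24.
Current sales = 52,470 × £302.06 = £15,849,088.20.
Margin of safety = (£15,849,088.20 − £6,334,341.24) ÷ £15,849,088.20 = 60.0%.

60.0%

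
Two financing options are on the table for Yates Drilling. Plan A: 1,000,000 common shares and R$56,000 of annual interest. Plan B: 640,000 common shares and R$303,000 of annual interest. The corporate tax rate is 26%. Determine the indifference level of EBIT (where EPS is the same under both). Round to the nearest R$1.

R$742,111

Set EPS_A = EPS_B: (EBIT − R$56,000)(1 − 0.26) ÷ 1,000,000 = (EBIT − R$303,000)(1 − 0.26) ÷ 640,000.
Cancelling (1 − t) and cross-multiplying: 640,000·(EBIT − 56,000) = 1,000,000·(EBIT − 303,000).
Solving, EBIT = (303,000·1,000,000 − 56,000·640,000) / (1,000,000 − 640,000) = 267,160,000,000 / 360,000 = 742,111.11.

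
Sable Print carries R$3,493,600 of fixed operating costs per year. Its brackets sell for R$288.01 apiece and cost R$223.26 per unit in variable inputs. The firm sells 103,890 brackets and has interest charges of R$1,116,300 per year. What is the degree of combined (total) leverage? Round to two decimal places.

At 103,890 units, contribution = 103,890 × R$64.75 = R$6,726,877.50.
Operating income = contribution − fixed costs = R$6,726,877.50 − R$3,493,600 = R$3,233,277.50. Interest = R$1,116,300.00.
DOL = R$6,726,877.50 ÷ R$3,233,277.50 = 2.0805; DFL = R$3,233,277.50 ÷ R$2,116,977.50 = 1.5273.
Combined leverage = 2.0805 × 1.5273 = 3.1775.

3.18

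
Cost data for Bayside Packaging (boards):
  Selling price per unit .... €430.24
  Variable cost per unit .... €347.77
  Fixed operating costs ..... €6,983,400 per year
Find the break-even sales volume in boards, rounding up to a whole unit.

84,679 boards

Each unit contributes €430.24 − €347.77 = €82.47.
Break-even volume = fixed costs ÷ CM per unit = €6,983,400 ÷ €82.47 = 84,678.06, so 84,679 boards.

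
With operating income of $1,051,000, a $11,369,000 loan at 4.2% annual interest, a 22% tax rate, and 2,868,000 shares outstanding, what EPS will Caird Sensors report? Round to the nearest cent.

Pre-tax income = $1,051,000 − $477,498.00 = $573,502.00.
After tax at 22%: net income = $573,502.00 × 0.78 = $447,331.56.
Per share: $447,331.56 / 2,868,000 shares = $0.16.

$0.16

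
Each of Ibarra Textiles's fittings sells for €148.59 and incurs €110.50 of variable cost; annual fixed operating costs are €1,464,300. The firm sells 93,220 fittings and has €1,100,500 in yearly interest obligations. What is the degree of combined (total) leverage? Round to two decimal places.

3.60

At 93,220 units, contribution = 93,220 × €38.09 = €3,550,749.80.
Subtracting fixed costs: EBIT = €3,550,749.80 − €1,464,300 = €2,086,449.80. Interest = €1,100,500.00.
DOL = €3,550,749.80 ÷ €2,086,449.80 = 1.7018; DFL = €2,086,449.80 ÷ €985,949.80 = 2.1162.
DCL = DOL × DFL = 1.7018 × 2.1162 = 3.6013.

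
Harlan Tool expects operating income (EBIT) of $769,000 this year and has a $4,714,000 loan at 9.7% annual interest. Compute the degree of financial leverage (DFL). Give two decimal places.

Interest = $457,258.00.
DFL = EBIT ÷ (EBIT − I) = $769,000 ÷ ($769,000 − $457,258.00) = $769,000 ÷ $311,742.00 = 2.4668.

2.47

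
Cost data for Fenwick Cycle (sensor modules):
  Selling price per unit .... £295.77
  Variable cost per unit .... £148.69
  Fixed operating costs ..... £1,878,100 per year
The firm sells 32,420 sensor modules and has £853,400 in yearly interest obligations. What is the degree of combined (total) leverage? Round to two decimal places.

2.34

Contribution at this volume is 32,420 × £147.08 = £4,768,333.60.
Subtracting fixed costs: EBIT = £4,768,333.60 − £1,878,100 = £2,890,233.60. Interest = £853,400.00.
DOL = £4,768,333.60 ÷ £2,890,233.60 = 1.6498; DFL = £2,890,233.60 ÷ £2,036,833.60 = 1.4190.
Combined leverage = 1.6498 × 1.4190 = 2.3411.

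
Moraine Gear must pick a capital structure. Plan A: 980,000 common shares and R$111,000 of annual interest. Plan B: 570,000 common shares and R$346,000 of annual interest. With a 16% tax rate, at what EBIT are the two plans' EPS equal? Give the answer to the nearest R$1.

R$672,707

Set EPS_A = EPS_B: (EBIT − R$111,000)(1 − 0.16) ÷ 980,000 = (EBIT − R$346,000)(1 − 0.16) ÷ 570,000.
Cancelling (1 − t) and cross-multiplying: 570,000·(EBIT − 111,000) = 980,000·(EBIT − 346,000).
Solving, EBIT = (346,000·980,000 − 111,000·570,000) / (980,000 − 570,000) = 275,810,000,000 / 410,000 = 672,707.32.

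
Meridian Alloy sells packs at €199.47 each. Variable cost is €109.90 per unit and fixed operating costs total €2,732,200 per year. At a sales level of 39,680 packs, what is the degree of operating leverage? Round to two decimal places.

4.32

Contribution at this volume is 39,680 × €89.57 = €3,554,137.60.
EBIT = €3,554,137.60 − €2,732,200 = €821,937.60.
DOL = contribution ÷ EBIT = €3,554,137.60 ÷ €821,937.60 = 4.3241.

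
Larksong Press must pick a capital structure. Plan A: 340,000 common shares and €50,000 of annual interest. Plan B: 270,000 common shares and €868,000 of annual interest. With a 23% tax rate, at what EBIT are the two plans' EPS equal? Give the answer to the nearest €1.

€4,023,143

At indifference, (EBIT − 50,000)(1 − t)/340,000 = (EBIT − 868,000)(1 − t)/270,000.
Cancelling (1 − t) and cross-multiplying: 270,000·(EBIT − 50,000) = 340,000·(EBIT − 868,000).
EBIT × (340,000 − 270,000) = 868,000 × 340,000 − 50,000 × 270,000 = 281,620,000,000, so EBIT = 281,620,000,000 ÷ 70,000 = 4,023,142.86.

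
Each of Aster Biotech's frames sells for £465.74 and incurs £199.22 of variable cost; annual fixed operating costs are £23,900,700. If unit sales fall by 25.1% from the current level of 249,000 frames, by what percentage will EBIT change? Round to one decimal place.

-39.2%

Contribution at this volume is 249,000 × £266.52 = £66,363,480.00.
EBIT = £66,363,480.00 − £23,900,700 = £42,462,780.00.
Degree of operating leverage = £66,363,480.00 / £42,462,780.00 = 1.5629.
%ΔEBIT = DOL × %ΔSales = 1.5629 × -25.1% = -39.2%.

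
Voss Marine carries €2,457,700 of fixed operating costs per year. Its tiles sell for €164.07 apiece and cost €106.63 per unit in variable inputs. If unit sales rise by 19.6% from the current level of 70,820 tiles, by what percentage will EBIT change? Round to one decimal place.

Contribution at this volume is 70,820 × €57.44 = €4,067,900.80.
EBIT = €4,067,900.80 − €2,457,700 = €1,610,200.80.
DOL = contribution ÷ EBIT = €4,067,900.80 ÷ €1,610,200.80 = 2.5263.
So EBIT moves 2.5263 × (+19.6%) = +49.5%.

+49.5%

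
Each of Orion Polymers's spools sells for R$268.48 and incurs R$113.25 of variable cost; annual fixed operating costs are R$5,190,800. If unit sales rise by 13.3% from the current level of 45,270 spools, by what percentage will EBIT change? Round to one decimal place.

Contribution at this volume is 45,270 × R$155.23 = R$7,027,262.10.
Subtracting fixed costs: EBIT = R$7,027,262.10 − R$5,190,800 = R$1,836,462.10.
So DOL = total CM / EBIT = R$7,027,262.10 / R$1,836,462.10 = 3.8265.
Operating income changes by 3.8265 × +13.3% = +50.9%.

+50.9%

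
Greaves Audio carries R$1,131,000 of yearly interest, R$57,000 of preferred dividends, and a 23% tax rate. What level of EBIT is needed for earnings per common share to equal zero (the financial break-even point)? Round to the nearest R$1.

R$1,205,026

Preferred dividends are paid after tax, so their pre-tax equivalent is R$57,000 ÷ (1 − 0.23) = R$74,025.97.
Financial break-even EBIT = interest + D_p ÷ (1 − t) = R$1,131,000 + R$74,025.97 = R$1,205,025.97.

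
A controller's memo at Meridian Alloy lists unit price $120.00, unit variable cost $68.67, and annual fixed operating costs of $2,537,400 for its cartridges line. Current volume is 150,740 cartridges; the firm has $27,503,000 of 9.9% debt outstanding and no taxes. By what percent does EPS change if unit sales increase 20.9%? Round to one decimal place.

Total contribution margin = 150,740 × $51.33 = $7,737,484.20.
Operating income = contribution − fixed costs = $7,737,484.20 − $2,537,400 = $5,200,084.20.
After interest of $2,722,797.00, pre-tax earnings = $2,477,287.20.
DCL = total CM / (EBIT − I) = $7,737,484.20 / $2,477,287.20 = 3.1234.
EPS therefore changes by 3.1234 × (+20.9%) = +65.3%.

+65.3%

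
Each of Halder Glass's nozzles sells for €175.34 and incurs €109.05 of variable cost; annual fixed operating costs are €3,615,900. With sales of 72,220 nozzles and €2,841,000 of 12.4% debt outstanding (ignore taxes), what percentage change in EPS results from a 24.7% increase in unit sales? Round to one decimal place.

+144.3%

Contribution at this volume is 72,220 × €66.29 = €4,787,463.80.
EBIT = €4,787,463.80 − €3,615,900 = €1,171,563.80.
Interest = €352,284.00, so EBIT − I = €819,279.80.
DCL = total CM / (EBIT − I) = €4,787,463.80 / €819,279.80 = 5.8435.
EPS therefore changes by 5.8435 × (+24.7%) = +144.3%.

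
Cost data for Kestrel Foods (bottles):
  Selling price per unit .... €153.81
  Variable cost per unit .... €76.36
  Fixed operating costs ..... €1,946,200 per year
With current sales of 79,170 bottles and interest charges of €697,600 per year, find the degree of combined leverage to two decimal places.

1.76

Contribution at this volume is 79,170 × €77.45 = €6,131,716.50.
Subtracting fixed costs: EBIT = €6,131,716.50 − €1,946,200 = €4,185,516.50. Interest = €697,600.00, so EBIT − I = €3,487,916.50.
DCL = contribution ÷ (EBIT − I) = €6,131,716.50 ÷ €3,487,916.50 = 1.7580.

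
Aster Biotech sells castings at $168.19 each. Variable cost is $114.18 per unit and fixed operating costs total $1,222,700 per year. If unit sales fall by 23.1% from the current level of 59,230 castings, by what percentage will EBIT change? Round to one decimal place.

Total contribution margin = 59,230 × $54.01 = $3,199,012.30.
Subtracting fixed costs: EBIT = $3,199,012.30 − $1,222,700 = $1,976,312.30.
DOL = contribution ÷ EBIT = $3,199,012.30 ÷ $1,976,312.30 = 1.6187.
So EBIT moves 1.6187 × (-23.1%) = -37.4%.

-37.4%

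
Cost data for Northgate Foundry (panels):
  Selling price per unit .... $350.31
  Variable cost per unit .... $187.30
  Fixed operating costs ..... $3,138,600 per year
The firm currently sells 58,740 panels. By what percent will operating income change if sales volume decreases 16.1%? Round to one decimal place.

At 58,740 units, contribution = 58,740 × $163.01 = $9,575,207.40.
EBIT = $9,575,207.40 − $3,138,600 = $6,436,607.40.
Degree of operating leverage = $9,575,207.40 / $6,436,607.40 = 1.4876.
So EBIT moves 1.4876 × (-16.1%) = -24.0%.

-24.0%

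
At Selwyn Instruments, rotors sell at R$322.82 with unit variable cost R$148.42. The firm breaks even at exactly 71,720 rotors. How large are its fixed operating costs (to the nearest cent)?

R$12,507,968.00

Each unit contributes R$322.82 − R$148.42 = R$174.40.
Since BE = FC / CM, FC = 71,720 × R$174.40 = R$12,507,968.00.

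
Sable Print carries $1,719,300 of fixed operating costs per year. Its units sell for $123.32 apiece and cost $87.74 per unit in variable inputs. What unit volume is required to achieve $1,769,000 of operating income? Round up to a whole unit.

Contribution margin per unit = $123.32 − $87.74 = $35.58.
Need Q such that Q × $35.58 − $1,719,300 = $1,769,000, i.e. Q = $3,488,300 / $35.58 = 98,041.03 → 98,042.

98,042 units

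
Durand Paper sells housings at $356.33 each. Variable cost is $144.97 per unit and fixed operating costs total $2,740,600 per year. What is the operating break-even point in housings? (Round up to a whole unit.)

Unit CM = price − variable cost = $356.33 − $144.97 = $211.36.
Break-even volume = fixed costs ÷ CM per unit = $2,740,600 ÷ $211.36 = 12,966.50, so 12,967 housings.

12,967 housings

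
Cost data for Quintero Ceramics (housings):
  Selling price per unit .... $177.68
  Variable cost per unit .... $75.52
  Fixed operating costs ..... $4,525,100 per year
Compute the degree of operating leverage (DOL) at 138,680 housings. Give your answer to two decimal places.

Total contribution margin = 138,680 × $102.16 = $14,167,548.80.
Operating income = contribution − fixed costs = $14,167,548.80 − $4,525,100 = $9,642,448.80.
So DOL = total CM / EBIT = $14,167,548.80 / $9,642,448.80 = 1.4693.

1.47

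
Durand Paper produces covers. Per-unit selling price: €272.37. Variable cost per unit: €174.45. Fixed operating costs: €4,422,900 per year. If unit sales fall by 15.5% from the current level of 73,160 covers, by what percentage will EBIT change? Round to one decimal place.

-40.5%

Total contribution margin = 73,160 × €97.92 = €7,163,827.20.
EBIT = €7,163,827.20 − €4,422,900 = €2,740,927.20.
DOL = contribution ÷ EBIT = €7,163,827.20 ÷ €2,740,927.20 = 2.6137.
So EBIT moves 2.6137 × (-15.5%) = -40.5%.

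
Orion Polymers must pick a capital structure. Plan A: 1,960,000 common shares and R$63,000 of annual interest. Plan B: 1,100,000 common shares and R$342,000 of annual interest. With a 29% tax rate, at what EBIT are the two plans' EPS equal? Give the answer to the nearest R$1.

At indifference, (EBIT − 63,000)(1 − t)/1,960,000 = (EBIT − 342,000)(1 − t)/1,100,000.
Cancelling (1 − t) and cross-multiplying: 1,100,000·(EBIT − 63,000) = 1,960,000·(EBIT − 342,000).
EBIT × (1,960,000 − 1,100,000) = 342,000 × 1,960,000 − 63,000 × 1,100,000 = 601,020,000,000, so EBIT = 601,020,000,000 ÷ 860,000 = 698,860.47.

R$698,860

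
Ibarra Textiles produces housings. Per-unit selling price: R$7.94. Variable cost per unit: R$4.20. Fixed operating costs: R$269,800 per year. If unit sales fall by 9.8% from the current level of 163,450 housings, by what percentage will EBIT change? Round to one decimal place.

At 163,450 units, contribution = 163,450 × R$3.74 = R$611,303.00.
Subtracting fixed costs: EBIT = R$611,303.00 − R$269,800 = R$341,503.00.
Degree of operating leverage = R$611,303.00 / R$341,503.00 = 1.7900.
%ΔEBIT = DOL × %ΔSales = 1.7900 × -9.8% = -17.5%.

-17.5%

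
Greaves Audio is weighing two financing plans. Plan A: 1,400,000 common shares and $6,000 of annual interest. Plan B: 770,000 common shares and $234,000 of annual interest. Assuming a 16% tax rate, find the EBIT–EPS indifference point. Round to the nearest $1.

Set EPS_A = EPS_B: (EBIT − $6,000)(1 − 0.16) ÷ 1,400,000 = (EBIT − $234,000)(1 − 0.16) ÷ 770,000.
The (1 − t) factor cancels: (EBIT − 6,000) × 770,000 = (EBIT − 234,000) × 1,400,000.
EBIT × (1,400,000 − 770,000) = 234,000 × 1,400,000 − 6,000 × 770,000 = 322,980,000,000, so EBIT = 322,980,000,000 ÷ 630,000 = 512,666.67.

$512,667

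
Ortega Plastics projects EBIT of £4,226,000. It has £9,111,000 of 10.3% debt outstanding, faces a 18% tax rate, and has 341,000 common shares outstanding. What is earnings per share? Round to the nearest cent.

Interest = £938,433.00, so EBT = £4,226,000 − £938,433.00 = £3,287,567.00.
Net income = £3,287,567.00 × (1 − 0.18) = £2,695,804.94.
Per share: £2,695,804.94 / 341,000 shares = £7.91.

£7.91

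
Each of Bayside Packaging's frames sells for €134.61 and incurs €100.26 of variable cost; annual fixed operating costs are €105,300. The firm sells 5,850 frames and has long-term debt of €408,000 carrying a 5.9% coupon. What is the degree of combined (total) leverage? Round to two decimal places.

2.81

At 5,850 units, contribution = 5,850 × €34.35 = €200,947.50.
EBIT = €200,947.50 − €105,300 = €95,647.50. Interest = €24,072.00.
DOL = €200,947.50 ÷ €95,647.50 = 2.1009; DFL = €95,647.50 ÷ €71,575.50 = 1.3363.
DCL = DOL × DFL = 2.1009 × 1.3363 = 2.8074.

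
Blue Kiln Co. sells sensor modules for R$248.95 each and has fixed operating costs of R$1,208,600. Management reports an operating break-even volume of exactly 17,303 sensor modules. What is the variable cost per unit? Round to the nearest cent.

Contribution per unit must be FC / Q = R$1,208,600 / 17,303 = R$69.8492.
Hence VC = price − CM = R$248.95 − R$69.8492 = R$179.10.

R$179.10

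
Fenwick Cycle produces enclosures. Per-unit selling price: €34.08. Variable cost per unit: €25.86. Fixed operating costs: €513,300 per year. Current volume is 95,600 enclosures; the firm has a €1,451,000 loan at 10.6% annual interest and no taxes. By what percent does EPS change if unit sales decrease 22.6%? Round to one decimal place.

-149.6%

Total contribution margin = 95,600 × €8.22 = €785,832.00.
Operating income = contribution − fixed costs = €785,832.00 − €513,300 = €272,532.00.
Interest = €153,806.00, so EBIT − I = €118,726.00.
Degree of combined leverage = contribution ÷ (EBIT − I) = €785,832.00 ÷ €118,726.00 = 6.6189.
EPS therefore changes by 6.6189 × (-22.6%) = -149.6%.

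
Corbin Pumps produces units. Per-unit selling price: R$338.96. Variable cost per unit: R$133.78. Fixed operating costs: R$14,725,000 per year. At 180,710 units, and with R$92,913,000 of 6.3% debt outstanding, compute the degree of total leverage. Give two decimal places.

2.25

At 180,710 units, contribution = 180,710 × R$205.18 = R$37,078,077.80.
EBIT = R$37,078,077.80 − R$14,725,000 = R$22,353,077.80. Interest = R$5,853,519.00.
DOL = R$37,078,077.80 ÷ R$22,353,077.80 = 1.6587; DFL = R$22,353,077.80 ÷ R$16,499,558.80 = 1.3548.
DCL = DOL × DFL = 1.6587 × 1.3548 = 2.2472.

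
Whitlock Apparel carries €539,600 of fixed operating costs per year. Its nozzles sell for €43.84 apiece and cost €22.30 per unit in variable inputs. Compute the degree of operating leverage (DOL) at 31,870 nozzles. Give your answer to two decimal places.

Total contribution margin = 31,870 × €21.54 = €686,479.80.
Subtracting fixed costs: EBIT = €686,479.80 − €539,600 = €146,879.80.
Degree of operating leverage = €686,479.80 / €146,879.80 = 4.6738.

4.67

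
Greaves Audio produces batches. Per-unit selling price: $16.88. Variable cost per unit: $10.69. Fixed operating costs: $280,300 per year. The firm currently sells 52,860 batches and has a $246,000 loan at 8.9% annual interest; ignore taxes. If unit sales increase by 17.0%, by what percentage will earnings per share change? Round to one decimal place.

Total contribution margin = 52,860 × $6.19 = $327,203.40.
Subtracting fixed costs: EBIT = $327,203.40 − $280,300 = $46,903.40.
Interest = $21,894.00, so EBIT − I = $25,009.40.
Degree of combined leverage = contribution ÷ (EBIT − I) = $327,203.40 ÷ $25,009.40 = 13.0832.
%ΔEPS = DCL × %ΔSales = 13.0832 × +17.0% = +222.4%.

+222.4%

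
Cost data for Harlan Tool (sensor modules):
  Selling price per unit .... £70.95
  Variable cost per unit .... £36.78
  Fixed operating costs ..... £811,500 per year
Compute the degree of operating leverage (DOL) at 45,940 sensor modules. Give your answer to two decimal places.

At 45,940 units, contribution = 45,940 × £34.17 = £1,569,769.80.
EBIT = £1,569,769.80 − £811,500 = £758,269.80.
Degree of operating leverage = £1,569,769.80 / £758,269.80 = 2.0702.

2.07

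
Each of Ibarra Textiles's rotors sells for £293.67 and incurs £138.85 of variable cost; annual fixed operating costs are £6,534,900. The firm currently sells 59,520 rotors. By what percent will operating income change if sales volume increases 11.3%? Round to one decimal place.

At 59,520 units, contribution = 59,520 × £154.82 = £9,214,886.40.
EBIT = £9,214,886.40 − £6,534,900 = £2,679,986.40.
So DOL = total CM / EBIT = £9,214,886.40 / £2,679,986.40 = 3.4384.
So EBIT moves 3.4384 × (+11.3%) = +38.9%.

+38.9%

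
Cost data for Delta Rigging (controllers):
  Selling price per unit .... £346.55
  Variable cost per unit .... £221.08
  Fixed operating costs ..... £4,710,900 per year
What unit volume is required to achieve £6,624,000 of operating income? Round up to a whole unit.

90,340 controllers

Contribution margin per unit = £346.55 − £221.08 = £125.47.
Required volume = (fixed costs + target profit) ÷ CM = (£4,710,900 + £6,624,000) ÷ £125.47 = 90,339.52, so 90,340 controllers.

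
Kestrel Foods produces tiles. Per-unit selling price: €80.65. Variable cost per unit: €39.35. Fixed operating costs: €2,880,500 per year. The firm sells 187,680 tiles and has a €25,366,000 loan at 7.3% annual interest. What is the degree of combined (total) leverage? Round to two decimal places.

At 187,680 units, contribution = 187,680 × €41.30 = €7,751,184.00.
Subtracting fixed costs: EBIT = €7,751,184.00 − €2,880,500 = €4,870,684.00. Interest = €1,851,718.00, so EBIT − I = €3,018,966.00.
DCL = contribution ÷ (EBIT − I) = €7,751,184.00 ÷ €3,018,966.00 = 2.5675.

2.57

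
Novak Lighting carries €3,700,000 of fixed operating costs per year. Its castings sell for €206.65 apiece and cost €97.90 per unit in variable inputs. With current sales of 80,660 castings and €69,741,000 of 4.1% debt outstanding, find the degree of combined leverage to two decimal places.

At 80,660 units, contribution = 80,660 × €108.75 = €8,771,775.00.
Subtracting fixed costs: EBIT = €8,771,775.00 − €3,700,000 = €5,071,775.00. Interest = €2,859,381.00, so EBIT − I = €2,212,394.00.
Degree of total leverage = total CM / (EBIT − interest) = €8,771,775.00 / €2,212,394.00 = 3.9648.

3.96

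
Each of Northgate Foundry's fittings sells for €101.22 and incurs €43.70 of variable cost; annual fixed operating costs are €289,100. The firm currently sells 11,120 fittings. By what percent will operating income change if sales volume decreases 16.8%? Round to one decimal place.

-30.7%

At 11,120 units, contribution = 11,120 × €57.52 = €639,622.40.
EBIT = €639,622.40 − €289,100 = €350,522.40.
DOL = contribution ÷ EBIT = €639,622.40 ÷ €350,522.40 = 1.8248.
Operating income changes by 1.8248 × -16.8% = -30.7%.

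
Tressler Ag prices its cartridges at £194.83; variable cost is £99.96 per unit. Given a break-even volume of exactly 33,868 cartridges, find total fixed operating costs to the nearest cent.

Unit CM = price − variable cost = £194.83 − £99.96 = £94.87.
Since BE = FC / CM, FC = 33,868 × £94.87 = £3,213,057.16.

£3,213,057.16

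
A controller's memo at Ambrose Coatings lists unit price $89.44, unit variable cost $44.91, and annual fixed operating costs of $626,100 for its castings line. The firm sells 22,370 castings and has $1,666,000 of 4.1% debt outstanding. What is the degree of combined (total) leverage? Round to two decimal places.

Total contribution margin = 22,370 × $44.53 = $996,136.10.
Operating income = contribution − fixed costs = $996,136.10 − $626,100 = $370,036.10. Interest = $68,306.00, so EBIT − I = $301,730.10.
DCL = contribution ÷ (EBIT − I) = $996,136.10 ÷ $301,730.10 = 3.3014.

3.30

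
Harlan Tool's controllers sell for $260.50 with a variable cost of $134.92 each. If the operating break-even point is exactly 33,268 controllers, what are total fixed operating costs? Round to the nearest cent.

$4,177,795.44

Unit CM = price − variable cost = $260.50 − $134.92 = $125.58.
Since BE = FC / CM, FC = 33,268 × $125.58 = $4,177,795.44.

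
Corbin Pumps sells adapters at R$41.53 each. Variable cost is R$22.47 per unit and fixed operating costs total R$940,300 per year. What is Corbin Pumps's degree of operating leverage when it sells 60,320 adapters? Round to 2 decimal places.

5.49

Total contribution margin = 60,320 × R$19.06 = R$1,149,699.20.
EBIT = R$1,149,699.20 − R$940,300 = R$209,399.20.
So DOL = total CM / EBIT = R$1,149,699.20 / R$209,399.20 = 5.4905.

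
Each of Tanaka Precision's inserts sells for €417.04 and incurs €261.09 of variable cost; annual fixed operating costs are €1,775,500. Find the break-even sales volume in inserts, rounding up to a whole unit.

11,386 inserts

Contribution margin per unit = €417.04 − €261.09 = €155.95.
Units to break even: €1,775,500 ÷ €155.95 = 11,385.06, rounded up to 11,386.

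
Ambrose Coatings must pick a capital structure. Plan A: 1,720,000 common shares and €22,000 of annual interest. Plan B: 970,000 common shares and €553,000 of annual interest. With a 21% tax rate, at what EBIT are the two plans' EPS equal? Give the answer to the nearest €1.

€1,239,760

At indifference, (EBIT − 22,000)(1 − t)/1,720,000 = (EBIT − 553,000)(1 − t)/970,000.
The (1 − t) factor cancels: (EBIT − 22,000) × 970,000 = (EBIT − 553,000) × 1,720,000.
Solving, EBIT = (553,000·1,720,000 − 22,000·970,000) / (1,720,000 − 970,000) = 929,820,000,000 / 750,000 = 1,239,760.00.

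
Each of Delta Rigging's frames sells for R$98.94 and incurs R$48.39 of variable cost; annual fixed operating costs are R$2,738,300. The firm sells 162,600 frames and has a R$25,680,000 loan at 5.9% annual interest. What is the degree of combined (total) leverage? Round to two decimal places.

Contribution at this volume is 162,600 × R$50.55 = R$8,219,430.00.
EBIT = R$8,219,430.00 − R$2,738,300 = R$5,481,130.00. Interest = R$1,515,120.00.
DOL = R$8,219,430.00 ÷ R$5,481,130.00 = 1.4996; DFL = R$5,481,130.00 ÷ R$3,966,010.00 = 1.3820.
DCL = DOL × DFL = 1.4996 × 1.3820 = 2.0724.

2.07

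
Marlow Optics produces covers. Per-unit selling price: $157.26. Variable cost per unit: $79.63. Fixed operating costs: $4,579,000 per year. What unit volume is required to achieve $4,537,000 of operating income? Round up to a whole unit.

Each unit contributes $157.26 − $79.63 = $77.63.
Required volume = (fixed costs + target profit) ÷ CM = ($4,579,000 + $4,537,000) ÷ $77.63 = 117,428.83, so 117,429 covers.

117,429 covers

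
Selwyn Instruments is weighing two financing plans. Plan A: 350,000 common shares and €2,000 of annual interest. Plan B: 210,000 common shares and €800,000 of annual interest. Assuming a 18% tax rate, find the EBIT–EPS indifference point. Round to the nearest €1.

Set EPS_A = EPS_B: (EBIT − €2,000)(1 − 0.18) ÷ 350,000 = (EBIT − €800,000)(1 − 0.18) ÷ 210,000.
The (1 − t) factor cancels: (EBIT − 2,000) × 210,000 = (EBIT − 800,000) × 350,000.
Solving, EBIT = (800,000·350,000 − 2,000·210,000) / (350,000 − 210,000) = 279,580,000,000 / 140,000 = 1,997,000.00.

€1,997,000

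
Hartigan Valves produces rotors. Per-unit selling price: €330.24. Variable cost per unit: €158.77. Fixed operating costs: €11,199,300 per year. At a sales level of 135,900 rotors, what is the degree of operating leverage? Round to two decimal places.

1.93

Total contribution margin = 135,900 × €171.47 = €23,302,773.00.
Subtracting fixed costs: EBIT = €23,302,773.00 − €11,199,300 = €12,103,473.00.
Degree of operating leverage = €23,302,773.00 / €12,103,473.00 = 1.9253.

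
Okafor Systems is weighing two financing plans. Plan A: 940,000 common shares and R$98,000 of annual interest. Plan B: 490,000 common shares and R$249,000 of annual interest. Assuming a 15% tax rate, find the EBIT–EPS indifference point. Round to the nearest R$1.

R$413,422

At indifference, (EBIT − 98,000)(1 − t)/940,000 = (EBIT − 249,000)(1 − t)/490,000.
Cancelling (1 − t) and cross-multiplying: 490,000·(EBIT − 98,000) = 940,000·(EBIT − 249,000).
Solving, EBIT = (249,000·940,000 − 98,000·490,000) / (940,000 − 490,000) = 186,040,000,000 / 450,000 = 413,422.22.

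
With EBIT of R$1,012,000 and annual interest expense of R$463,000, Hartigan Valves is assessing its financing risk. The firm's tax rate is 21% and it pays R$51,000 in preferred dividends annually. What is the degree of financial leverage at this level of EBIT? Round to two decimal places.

Annual interest charges come to R$463,000.00.
Preferred dividends grossed up pre-tax: R$51,000 / (1 − 0.21) = R$64,556.96.
DFL = EBIT ÷ [EBIT − I − D_p/(1−t)] = R$1,012,000 ÷ [R$1,012,000 − R$463,000.00 − R$64,556.96] = R$1,012,000 ÷ R$484,443.04 = 2.0890.

2.09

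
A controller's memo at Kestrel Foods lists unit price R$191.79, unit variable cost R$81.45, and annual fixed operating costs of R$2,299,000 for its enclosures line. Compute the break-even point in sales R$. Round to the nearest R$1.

CM per unit = R$191.79 − R$81.45 = R$110.34; CM ratio = R$110.34 / R$191.79 = 0.5753.
Break-even sales = FC ÷ CM ratio = R$2,299,000 × R$191.79 / R$110.34 = R$3,996,060.

R$3,996,060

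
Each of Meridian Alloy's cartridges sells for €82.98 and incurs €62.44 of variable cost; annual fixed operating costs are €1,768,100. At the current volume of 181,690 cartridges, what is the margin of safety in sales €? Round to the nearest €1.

€7,933,650

Each unit contributes €82.98 − €62.44 = €20.54. Break-even units = €1,768,100 ÷ €20.54 = 86,080.82; break-even revenue = 86,080.82 × €82.98 = €7,142,986.27.
Actual sales revenue = 181,690 × €82.98 = €15,076,636.20.
Margin of safety = €15,076,636.20 − €7,142,986.27 = €7,933,650.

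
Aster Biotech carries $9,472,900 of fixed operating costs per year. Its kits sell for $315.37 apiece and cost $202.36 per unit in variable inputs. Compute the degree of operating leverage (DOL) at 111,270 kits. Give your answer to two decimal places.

4.05

Total contribution margin = 111,270 × $113.01 = $12,574,622.70.
EBIT = $12,574,622.70 − $9,472,900 = $3,101,722.70.
DOL = contribution ÷ EBIT = $12,574,622.70 ÷ $3,101,722.70 = 4.0541.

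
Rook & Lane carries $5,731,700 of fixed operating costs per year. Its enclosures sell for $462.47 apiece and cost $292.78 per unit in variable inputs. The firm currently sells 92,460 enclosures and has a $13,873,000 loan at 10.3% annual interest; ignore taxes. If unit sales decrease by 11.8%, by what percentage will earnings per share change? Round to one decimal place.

-21.7%

Contribution at this volume is 92,460 × $169.69 = $15,689,537.40.
Operating income = contribution − fixed costs = $15,689,537.40 − $5,731,700 = $9,957,837.40.
After interest of $1,428,919.00, pre-tax earnings = $8,528,918.40.
DCL = total CM / (EBIT − I) = $15,689,537.40 / $8,528,918.40 = 1.8396.
EPS therefore changes by 1.8396 × (-11.8%) = -21.7%.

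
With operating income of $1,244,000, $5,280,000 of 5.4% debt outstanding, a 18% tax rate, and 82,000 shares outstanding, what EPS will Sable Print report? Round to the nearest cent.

$9.59

Pre-tax income = $1,244,000 − $285,120.00 = $958,880.00.
Net income = $958,880.00 × (1 − 0.18) = $786,281.60.
EPS = $786,281.60 ÷ 82,000 = $9.59.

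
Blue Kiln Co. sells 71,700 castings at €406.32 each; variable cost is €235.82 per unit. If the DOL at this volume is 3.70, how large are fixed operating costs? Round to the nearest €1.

€8,920,836

At 71,700 units, contribution = 71,700 × €170.50 = €12,224,850.00.
DOL = contribution / EBIT, so EBIT = €12,224,850.00 / 3.70 = €3,304,013.51.
Fixed costs = CM − EBIT = €12,224,850.00 − €3,304,013.51 = €8,920,836.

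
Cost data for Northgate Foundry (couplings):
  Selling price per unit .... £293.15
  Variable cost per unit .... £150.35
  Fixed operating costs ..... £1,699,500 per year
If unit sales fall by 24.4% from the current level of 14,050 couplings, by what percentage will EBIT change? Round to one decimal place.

-159.5%

Contribution at this volume is 14,050 × £142.80 = £2,006,340.00.
EBIT = £2,006,340.00 − £1,699,500 = £306,840.00.
So DOL = total CM / EBIT = £2,006,340.00 / £306,840.00 = 6.5387.
Operating income changes by 6.5387 × -24.4% = -159.5%.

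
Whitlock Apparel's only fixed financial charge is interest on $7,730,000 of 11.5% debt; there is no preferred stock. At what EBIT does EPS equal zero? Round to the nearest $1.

Annual interest = 11.5% × $7,730,000 = $888,950.00.
Without preferred stock the financial break-even is simply EBIT = interest = $888,950.00.

$888,950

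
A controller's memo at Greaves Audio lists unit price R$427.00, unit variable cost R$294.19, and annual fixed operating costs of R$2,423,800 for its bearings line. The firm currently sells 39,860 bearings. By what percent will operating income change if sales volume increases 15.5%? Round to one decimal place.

Contribution at this volume is 39,860 × R$132.81 = R$5,293,806.60.
Subtracting fixed costs: EBIT = R$5,293,806.60 − R$2,423,800 = R$2,870,006.60.
Degree of operating leverage = R$5,293,806.60 / R$2,870,006.60 = 1.8445.
So EBIT moves 1.8445 × (+15.5%) = +28.6%.

+28.6%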